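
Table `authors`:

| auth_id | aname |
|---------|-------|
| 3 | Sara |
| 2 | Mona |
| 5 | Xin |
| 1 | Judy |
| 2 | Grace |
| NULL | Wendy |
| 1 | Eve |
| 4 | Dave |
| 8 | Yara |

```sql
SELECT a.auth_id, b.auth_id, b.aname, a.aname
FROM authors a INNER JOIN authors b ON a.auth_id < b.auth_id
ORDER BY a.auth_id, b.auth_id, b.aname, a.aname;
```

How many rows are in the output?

26

INNER JOIN keeps only pairs where the ON condition holds.
Matching on a.auth_id < b.auth_id. A NULL in a compared column never satisfies the condition.
Matched pairs: 26.
Total: 26 rows.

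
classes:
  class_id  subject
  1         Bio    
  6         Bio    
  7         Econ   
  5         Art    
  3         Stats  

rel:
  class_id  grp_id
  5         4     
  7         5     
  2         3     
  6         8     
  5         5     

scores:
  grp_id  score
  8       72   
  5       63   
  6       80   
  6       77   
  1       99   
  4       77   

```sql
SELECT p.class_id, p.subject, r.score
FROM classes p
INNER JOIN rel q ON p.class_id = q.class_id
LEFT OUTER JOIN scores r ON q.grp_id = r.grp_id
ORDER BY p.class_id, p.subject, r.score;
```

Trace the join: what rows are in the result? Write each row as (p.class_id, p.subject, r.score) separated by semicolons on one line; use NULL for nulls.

Evaluate left to right. First `classes p INNER JOIN rel q` on class_id: 4 row(s).
Then LEFT JOIN `scores r` on grp_id: each of those 4 rows is kept; rows whose q.grp_id has no match in r get NULL for r's columns.

(5, Art, 63); (5, Art, 77); (6, Bio, 72); (7, Econ, 63)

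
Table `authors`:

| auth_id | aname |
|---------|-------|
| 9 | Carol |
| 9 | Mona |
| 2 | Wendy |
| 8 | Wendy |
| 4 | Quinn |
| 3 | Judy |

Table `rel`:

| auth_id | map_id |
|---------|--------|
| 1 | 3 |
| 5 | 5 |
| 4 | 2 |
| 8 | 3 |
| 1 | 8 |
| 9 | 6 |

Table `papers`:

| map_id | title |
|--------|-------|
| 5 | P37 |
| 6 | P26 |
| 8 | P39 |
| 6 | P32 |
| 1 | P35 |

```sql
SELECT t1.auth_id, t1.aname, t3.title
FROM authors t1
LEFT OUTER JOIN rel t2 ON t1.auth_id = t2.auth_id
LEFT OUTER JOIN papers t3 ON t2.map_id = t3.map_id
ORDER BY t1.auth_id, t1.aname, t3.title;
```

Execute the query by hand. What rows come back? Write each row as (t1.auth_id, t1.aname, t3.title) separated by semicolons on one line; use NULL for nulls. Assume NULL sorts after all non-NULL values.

(2, Wendy, NULL); (3, Judy, NULL); (4, Quinn, NULL); (8, Wendy, NULL); (9, Carol, P26); (9, Carol, P32); (9, Mona, P26); (9, Mona, P32)

Joins associate left-to-right: authors LEFT JOIN rel on auth_id gives 6 intermediate row(s).
Then LEFT JOIN `papers t3` on map_id: each of those 6 rows is kept; rows whose t2.map_id has no match in t3 get NULL for t3's columns.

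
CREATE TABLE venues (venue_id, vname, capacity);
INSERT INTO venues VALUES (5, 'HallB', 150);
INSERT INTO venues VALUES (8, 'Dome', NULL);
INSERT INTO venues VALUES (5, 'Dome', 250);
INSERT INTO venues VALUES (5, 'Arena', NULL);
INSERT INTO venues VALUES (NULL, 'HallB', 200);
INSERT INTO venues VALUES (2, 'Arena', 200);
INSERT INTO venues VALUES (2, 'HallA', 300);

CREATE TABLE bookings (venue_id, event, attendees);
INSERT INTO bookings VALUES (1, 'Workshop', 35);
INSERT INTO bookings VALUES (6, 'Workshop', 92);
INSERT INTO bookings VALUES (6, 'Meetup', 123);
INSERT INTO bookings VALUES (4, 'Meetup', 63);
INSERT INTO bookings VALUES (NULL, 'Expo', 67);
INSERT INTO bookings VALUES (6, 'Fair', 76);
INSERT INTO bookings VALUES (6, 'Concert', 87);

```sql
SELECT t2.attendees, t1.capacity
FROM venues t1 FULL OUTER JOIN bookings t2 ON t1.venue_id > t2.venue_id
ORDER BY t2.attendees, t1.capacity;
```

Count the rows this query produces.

FULL OUTER JOIN keeps every row from both sides; unmatched rows get NULL for the other side's columns.
Matching on t1.venue_id > t2.venue_id. A NULL in a compared column never satisfies the condition.
- venue_id=5: 2 matching t2 row(s), so 2 row(s) emitted.
- venue_id=8: 6 matching t2 row(s), so 6 row(s) emitted.
- venue_id=5: 2 matching t2 row(s), so 2 row(s) emitted.
- venue_id=5: 2 matching t2 row(s), so 2 row(s) emitted.
- venue_id=NULL: no t2 row matches, row kept with t2 columns NULL.
- venue_id=2: 1 matching t2 row(s), so 1 row(s) emitted.
- venue_id=2: 1 matching t2 row(s), so 1 row(s) emitted.
- 1 row(s) from t2 found no t1 partner → padded with NULL.
Total: 14 matched + 2 padded = 16 rows.

16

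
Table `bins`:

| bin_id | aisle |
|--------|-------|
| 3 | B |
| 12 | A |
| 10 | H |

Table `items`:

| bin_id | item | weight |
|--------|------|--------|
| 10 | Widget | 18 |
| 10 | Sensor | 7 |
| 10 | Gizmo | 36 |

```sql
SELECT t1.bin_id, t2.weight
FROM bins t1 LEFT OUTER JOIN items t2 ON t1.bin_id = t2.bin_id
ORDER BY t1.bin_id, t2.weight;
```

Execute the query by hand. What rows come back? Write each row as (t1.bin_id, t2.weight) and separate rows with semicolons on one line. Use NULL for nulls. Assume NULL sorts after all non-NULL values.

LEFT JOIN keeps every row from `bins`; unmatched rows get NULL for `items`'s columns.
Matching on t1.bin_id = t2.bin_id.
Matched pairs: 3; unmatched t1 rows kept: 2.

(3, NULL); (10, 7); (10, 18); (10, 36); (12, NULL)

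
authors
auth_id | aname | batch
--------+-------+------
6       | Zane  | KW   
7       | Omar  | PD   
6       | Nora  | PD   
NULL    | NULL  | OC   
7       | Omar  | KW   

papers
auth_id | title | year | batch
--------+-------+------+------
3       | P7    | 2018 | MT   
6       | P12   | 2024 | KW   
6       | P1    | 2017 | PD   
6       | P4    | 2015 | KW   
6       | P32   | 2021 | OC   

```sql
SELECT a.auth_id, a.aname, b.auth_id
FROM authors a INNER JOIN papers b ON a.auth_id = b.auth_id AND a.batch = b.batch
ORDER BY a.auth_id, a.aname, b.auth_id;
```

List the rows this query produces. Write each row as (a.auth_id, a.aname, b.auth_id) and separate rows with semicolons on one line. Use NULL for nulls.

INNER JOIN keeps only pairs where the ON condition holds.
Matching on a.auth_id = b.auth_id AND a.batch = b.batch. A NULL in a compared column never satisfies the condition.
- a (auth_id=6, batch=KW) pairs with 2 row(s) of b.
- a (auth_id=7, batch=PD) has no partner → excluded.
- a (auth_id=6, batch=PD) pairs with 1 row(s) of b.
- a (auth_id=NULL, batch=OC) has no partner → excluded.
- a (auth_id=7, batch=KW) has no partner → excluded.
After projecting and ordering:
a.auth_id | a.aname | b.auth_id
6 | Nora | 6
6 | Zane | 6
6 | Zane | 6

(6, Nora, 6); (6, Zane, 6); (6, Zane, 6)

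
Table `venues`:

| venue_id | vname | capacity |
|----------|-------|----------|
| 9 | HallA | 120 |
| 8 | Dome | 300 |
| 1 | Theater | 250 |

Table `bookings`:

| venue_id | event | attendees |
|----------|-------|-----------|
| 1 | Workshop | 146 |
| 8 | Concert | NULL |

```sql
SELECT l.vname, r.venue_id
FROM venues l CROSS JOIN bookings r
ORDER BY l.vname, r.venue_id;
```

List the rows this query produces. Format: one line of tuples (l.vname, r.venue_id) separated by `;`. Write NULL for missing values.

(Dome, 1); (Dome, 8); (HallA, 1); (HallA, 8); (Theater, 1); (Theater, 8)

CROSS JOIN pairs every row of `venues` with every row of `bookings`: 3 × 2 = 6 rows.
After projecting and ordering:
l.vname | r.venue_id
Dome | 1
Dome | 8
HallA | 1
HallA | 8
Theater | 1
Theater | 8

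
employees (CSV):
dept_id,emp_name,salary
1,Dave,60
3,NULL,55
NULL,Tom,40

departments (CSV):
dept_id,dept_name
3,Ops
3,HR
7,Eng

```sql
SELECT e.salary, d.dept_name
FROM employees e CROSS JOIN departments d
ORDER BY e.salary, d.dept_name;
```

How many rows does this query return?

CROSS JOIN pairs every row of `employees` with every row of `departments`: 3 × 3 = 9 rows.

9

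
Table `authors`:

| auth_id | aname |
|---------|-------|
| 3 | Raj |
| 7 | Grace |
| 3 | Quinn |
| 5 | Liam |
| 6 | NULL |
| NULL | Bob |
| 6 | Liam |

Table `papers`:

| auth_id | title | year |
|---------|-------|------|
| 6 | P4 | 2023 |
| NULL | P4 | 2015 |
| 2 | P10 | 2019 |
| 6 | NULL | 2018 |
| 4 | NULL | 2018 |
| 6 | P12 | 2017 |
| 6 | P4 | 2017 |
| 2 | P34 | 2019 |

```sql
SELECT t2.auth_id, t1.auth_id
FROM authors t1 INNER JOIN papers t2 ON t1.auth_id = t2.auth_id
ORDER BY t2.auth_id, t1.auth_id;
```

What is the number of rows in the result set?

8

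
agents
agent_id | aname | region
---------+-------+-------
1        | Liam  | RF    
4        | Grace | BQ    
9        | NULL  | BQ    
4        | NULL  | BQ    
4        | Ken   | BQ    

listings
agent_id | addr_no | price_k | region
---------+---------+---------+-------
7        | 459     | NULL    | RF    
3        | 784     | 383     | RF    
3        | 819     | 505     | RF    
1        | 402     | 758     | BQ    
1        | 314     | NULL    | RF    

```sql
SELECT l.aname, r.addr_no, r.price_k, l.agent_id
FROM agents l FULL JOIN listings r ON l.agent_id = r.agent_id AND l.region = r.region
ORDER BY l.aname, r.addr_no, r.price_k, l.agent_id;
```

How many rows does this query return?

9

FULL OUTER JOIN keeps every row from both sides; unmatched rows get NULL for the other side's columns.
Matching on l.agent_id = r.agent_id AND l.region = r.region.
- l row (agent_id=1, region=RF): matches 1 r row(s) → 1 output row(s).
- l row (agent_id=4, region=BQ): no match → kept, r columns NULL.
- l row (agent_id=9, region=BQ): no match → kept, r columns NULL.
- l row (agent_id=4, region=BQ): no match → kept, r columns NULL.
- l row (agent_id=4, region=BQ): no match → kept, r columns NULL.
- 4 r row(s) had no l match → kept, l columns NULL.
Total: 1 matched + 8 padded = 9 rows.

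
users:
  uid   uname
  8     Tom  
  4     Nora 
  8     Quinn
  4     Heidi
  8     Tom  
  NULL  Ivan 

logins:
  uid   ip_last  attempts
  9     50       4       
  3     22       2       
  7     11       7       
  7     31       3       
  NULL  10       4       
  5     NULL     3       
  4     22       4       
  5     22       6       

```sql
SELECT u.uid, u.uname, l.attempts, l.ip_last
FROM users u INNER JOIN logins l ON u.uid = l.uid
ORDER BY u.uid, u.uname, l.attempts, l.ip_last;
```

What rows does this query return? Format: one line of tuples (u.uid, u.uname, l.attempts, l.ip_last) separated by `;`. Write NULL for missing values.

(4, Heidi, 4, 22); (4, Nora, 4, 22)

INNER JOIN keeps only pairs where the ON condition holds.
Matching on u.uid = l.uid. A NULL in a compared column never satisfies the condition.
- u (uid=8) has no partner → excluded.
- u (uid=4) pairs with 1 row(s) of l.
- u (uid=8) has no partner → excluded.
- u (uid=4) pairs with 1 row(s) of l.
- u (uid=8) has no partner → excluded.
- u (uid=NULL) has no partner → excluded.
After projecting and ordering:
u.uid | u.uname | l.attempts | l.ip_last
4 | Heidi | 4 | 22
4 | Nora | 4 | 22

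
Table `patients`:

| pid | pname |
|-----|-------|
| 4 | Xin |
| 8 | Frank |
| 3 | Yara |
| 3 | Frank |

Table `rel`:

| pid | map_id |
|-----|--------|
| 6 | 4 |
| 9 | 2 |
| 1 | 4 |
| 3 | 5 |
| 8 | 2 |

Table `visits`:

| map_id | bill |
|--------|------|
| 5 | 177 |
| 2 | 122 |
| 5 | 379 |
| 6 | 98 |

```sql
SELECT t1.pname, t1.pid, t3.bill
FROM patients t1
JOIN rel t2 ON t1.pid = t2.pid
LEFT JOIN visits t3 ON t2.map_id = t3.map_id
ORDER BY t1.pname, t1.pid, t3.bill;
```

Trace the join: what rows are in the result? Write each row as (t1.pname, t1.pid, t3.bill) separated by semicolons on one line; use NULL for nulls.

(Frank, 3, 177); (Frank, 3, 379); (Frank, 8, 122); (Yara, 3, 177); (Yara, 3, 379)

Evaluate left to right. First `patients t1 INNER JOIN rel t2` on pid: 3 row(s).
Then LEFT JOIN `visits t3` on map_id: each of those 3 rows is kept; rows whose t2.map_id has no match in t3 get NULL for t3's columns.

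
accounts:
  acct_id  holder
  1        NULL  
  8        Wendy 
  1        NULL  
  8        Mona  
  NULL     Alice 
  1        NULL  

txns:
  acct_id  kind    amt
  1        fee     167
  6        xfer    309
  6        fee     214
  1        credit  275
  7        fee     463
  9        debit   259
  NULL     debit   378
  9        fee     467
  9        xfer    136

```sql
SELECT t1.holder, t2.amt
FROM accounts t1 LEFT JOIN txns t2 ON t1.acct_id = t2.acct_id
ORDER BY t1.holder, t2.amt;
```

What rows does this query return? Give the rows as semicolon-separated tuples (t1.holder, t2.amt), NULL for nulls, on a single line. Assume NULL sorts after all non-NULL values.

LEFT JOIN keeps every row from `accounts`; unmatched rows get NULL for `txns`'s columns.
Matching on t1.acct_id = t2.acct_id. A NULL in a compared column never satisfies the condition.
- acct_id=1: 2 matching t2 row(s), so 2 row(s) emitted.
- acct_id=8: no t2 row matches, row kept with t2 columns NULL.
- acct_id=1: 2 matching t2 row(s), so 2 row(s) emitted.
- acct_id=8: no t2 row matches, row kept with t2 columns NULL.
- acct_id=NULL: no t2 row matches, row kept with t2 columns NULL.
- acct_id=1: 2 matching t2 row(s), so 2 row(s) emitted.
After projecting and ordering:
t1.holder | t2.amt
Alice | NULL
Mona | NULL
Wendy | NULL
NULL | 167
NULL | 167
NULL | 167
NULL | 275
NULL | 275
NULL | 275

(Alice, NULL); (Mona, NULL); (Wendy, NULL); (NULL, 167); (NULL, 167); (NULL, 167); (NULL, 275); (NULL, 275); (NULL, 275)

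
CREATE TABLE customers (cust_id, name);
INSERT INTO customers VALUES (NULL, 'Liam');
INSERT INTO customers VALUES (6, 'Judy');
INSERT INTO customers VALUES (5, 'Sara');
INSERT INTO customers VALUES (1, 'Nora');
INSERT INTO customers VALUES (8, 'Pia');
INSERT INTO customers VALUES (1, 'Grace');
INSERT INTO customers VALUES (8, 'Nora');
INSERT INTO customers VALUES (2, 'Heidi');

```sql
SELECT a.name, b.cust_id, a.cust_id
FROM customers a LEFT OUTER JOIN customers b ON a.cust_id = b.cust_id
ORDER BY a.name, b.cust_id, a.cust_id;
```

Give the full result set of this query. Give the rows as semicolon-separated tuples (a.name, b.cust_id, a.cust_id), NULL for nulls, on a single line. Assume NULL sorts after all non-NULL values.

(Grace, 1, 1); (Grace, 1, 1); (Heidi, 2, 2); (Judy, 6, 6); (Liam, NULL, NULL); (Nora, 1, 1); (Nora, 1, 1); (Nora, 8, 8); (Nora, 8, 8); (Pia, 8, 8); (Pia, 8, 8); (Sara, 5, 5)

LEFT JOIN keeps every row from `customers a`; unmatched rows get NULL for `customers b`'s columns.
Matching on a.cust_id = b.cust_id. A NULL in a compared column never satisfies the condition.
- a row (cust_id=NULL): no match → kept, b columns NULL.
- a row (cust_id=6): matches 1 b row(s) → 1 output row(s).
- a row (cust_id=5): matches 1 b row(s) → 1 output row(s).
- a row (cust_id=1): matches 2 b row(s) → 2 output row(s).
- a row (cust_id=8): matches 2 b row(s) → 2 output row(s).
- a row (cust_id=1): matches 2 b row(s) → 2 output row(s).
- a row (cust_id=8): matches 2 b row(s) → 2 output row(s).
- a row (cust_id=2): matches 1 b row(s) → 1 output row(s).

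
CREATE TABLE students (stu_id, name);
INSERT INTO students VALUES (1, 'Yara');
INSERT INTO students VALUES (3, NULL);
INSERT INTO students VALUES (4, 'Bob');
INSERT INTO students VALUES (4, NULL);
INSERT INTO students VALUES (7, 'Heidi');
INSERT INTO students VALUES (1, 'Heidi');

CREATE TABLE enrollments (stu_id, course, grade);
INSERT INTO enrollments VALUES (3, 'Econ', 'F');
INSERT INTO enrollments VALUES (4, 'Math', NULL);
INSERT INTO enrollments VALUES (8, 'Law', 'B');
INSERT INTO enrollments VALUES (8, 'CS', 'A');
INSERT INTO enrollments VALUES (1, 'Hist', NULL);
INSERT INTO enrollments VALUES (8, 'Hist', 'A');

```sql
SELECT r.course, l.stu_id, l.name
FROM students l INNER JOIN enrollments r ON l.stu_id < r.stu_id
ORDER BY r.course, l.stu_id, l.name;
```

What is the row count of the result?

23

INNER JOIN keeps only pairs where the ON condition holds.
Matching on l.stu_id < r.stu_id.
Matched pairs: 23.
Total: 23 rows.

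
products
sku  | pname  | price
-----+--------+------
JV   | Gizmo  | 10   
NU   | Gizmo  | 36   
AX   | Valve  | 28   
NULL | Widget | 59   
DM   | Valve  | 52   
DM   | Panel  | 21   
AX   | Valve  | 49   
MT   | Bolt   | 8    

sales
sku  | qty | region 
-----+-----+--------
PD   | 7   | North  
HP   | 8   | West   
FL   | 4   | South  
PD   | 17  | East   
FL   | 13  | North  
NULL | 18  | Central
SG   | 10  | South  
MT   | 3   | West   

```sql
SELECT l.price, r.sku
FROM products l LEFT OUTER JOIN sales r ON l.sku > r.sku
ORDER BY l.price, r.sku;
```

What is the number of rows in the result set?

15

LEFT JOIN keeps every row from `products`; unmatched rows get NULL for `sales`'s columns.
Matching on l.sku > r.sku. A NULL in a compared column never satisfies the condition.
- l (sku=JV) pairs with 3 row(s) of r.
- l (sku=NU) pairs with 4 row(s) of r.
- l (sku=AX) has no partner → padded with NULL.
- l (sku=NULL) has no partner → padded with NULL.
- l (sku=DM) has no partner → padded with NULL.
- l (sku=DM) has no partner → padded with NULL.
- l (sku=AX) has no partner → padded with NULL.
- l (sku=MT) pairs with 3 row(s) of r.
Total: 10 matched + 5 padded = 15 rows.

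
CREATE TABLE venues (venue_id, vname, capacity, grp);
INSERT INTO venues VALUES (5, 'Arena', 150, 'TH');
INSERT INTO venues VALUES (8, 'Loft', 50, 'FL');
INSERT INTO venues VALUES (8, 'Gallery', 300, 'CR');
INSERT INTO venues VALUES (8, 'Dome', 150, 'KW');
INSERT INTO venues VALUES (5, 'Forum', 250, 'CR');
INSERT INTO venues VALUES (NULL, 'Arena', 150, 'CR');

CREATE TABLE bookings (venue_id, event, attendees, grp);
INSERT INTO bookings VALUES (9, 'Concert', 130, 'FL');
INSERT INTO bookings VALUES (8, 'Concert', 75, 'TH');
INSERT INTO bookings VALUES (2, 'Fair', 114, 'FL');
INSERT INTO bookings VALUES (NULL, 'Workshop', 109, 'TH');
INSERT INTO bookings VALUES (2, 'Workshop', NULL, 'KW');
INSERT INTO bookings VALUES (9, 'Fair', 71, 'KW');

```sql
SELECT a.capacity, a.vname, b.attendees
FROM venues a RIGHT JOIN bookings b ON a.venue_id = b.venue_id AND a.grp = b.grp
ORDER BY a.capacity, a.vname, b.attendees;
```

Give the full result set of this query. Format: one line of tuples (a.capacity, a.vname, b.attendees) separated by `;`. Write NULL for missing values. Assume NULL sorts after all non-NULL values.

(NULL, NULL, 71); (NULL, NULL, 75); (NULL, NULL, 109); (NULL, NULL, 114); (NULL, NULL, 130); (NULL, NULL, NULL)

RIGHT JOIN keeps every row from `bookings`; unmatched rows get NULL for `venues`'s columns.
Matching on a.venue_id = b.venue_id AND a.grp = b.grp. A NULL in a compared column never satisfies the condition.
- a row (venue_id=5, grp=TH): no match.
- a row (venue_id=8, grp=FL): no match.
- a row (venue_id=8, grp=CR): no match.
- a row (venue_id=8, grp=KW): no match.
- a row (venue_id=5, grp=CR): no match.
- a row (venue_id=NULL, grp=CR): no match.
- 6 b row(s) had no a match → kept, a columns NULL.
After projecting and ordering:
a.capacity | a.vname | b.attendees
NULL | NULL | 71
NULL | NULL | 75
NULL | NULL | 109
NULL | NULL | 114
NULL | NULL | 130
NULL | NULL | NULL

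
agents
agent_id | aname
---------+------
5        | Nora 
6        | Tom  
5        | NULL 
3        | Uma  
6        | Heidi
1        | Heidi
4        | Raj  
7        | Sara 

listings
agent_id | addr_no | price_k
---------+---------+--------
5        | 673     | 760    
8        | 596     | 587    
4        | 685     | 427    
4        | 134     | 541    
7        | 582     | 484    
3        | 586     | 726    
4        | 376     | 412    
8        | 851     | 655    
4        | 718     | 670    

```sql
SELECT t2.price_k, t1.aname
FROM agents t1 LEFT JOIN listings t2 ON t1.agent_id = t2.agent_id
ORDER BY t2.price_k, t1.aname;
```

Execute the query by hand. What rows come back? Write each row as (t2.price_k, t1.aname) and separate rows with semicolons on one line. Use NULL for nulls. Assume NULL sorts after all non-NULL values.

(412, Raj); (427, Raj); (484, Sara); (541, Raj); (670, Raj); (726, Uma); (760, Nora); (760, NULL); (NULL, Heidi); (NULL, Heidi); (NULL, Tom)

LEFT JOIN keeps every row from `agents`; unmatched rows get NULL for `listings`'s columns.
Matching on t1.agent_id = t2.agent_id.
- t1[0] agent_id=5 → 1 match(es) in t2 → 1 row(s).
- t1[1] agent_id=6 → no match; kept with NULLs on the t2 side.
- t1[2] agent_id=5 → 1 match(es) in t2 → 1 row(s).
- t1[3] agent_id=3 → 1 match(es) in t2 → 1 row(s).
- t1[4] agent_id=6 → no match; kept with NULLs on the t2 side.
- t1[5] agent_id=1 → no match; kept with NULLs on the t2 side.
- t1[6] agent_id=4 → 4 match(es) in t2 → 4 row(s).
- t1[7] agent_id=7 → 1 match(es) in t2 → 1 row(s).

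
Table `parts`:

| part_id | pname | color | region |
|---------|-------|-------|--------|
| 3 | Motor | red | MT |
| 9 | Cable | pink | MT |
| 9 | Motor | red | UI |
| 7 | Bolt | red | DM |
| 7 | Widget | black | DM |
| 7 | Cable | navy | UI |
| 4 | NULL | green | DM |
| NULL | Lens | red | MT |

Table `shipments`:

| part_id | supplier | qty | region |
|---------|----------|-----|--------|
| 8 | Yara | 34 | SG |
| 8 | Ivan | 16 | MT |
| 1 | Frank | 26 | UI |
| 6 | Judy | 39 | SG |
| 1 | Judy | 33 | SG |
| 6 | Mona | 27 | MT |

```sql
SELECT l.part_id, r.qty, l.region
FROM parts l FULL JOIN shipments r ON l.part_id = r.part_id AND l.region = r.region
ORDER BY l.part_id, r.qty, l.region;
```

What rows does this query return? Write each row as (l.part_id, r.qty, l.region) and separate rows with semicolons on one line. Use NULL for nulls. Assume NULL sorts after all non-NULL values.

FULL OUTER JOIN keeps every row from both sides; unmatched rows get NULL for the other side's columns.
Matching on l.part_id = r.part_id AND l.region = r.region. A NULL in a compared column never satisfies the condition.
Matched pairs: 0; unmatched l rows kept: 8; unmatched r rows kept: 6.

(3, NULL, MT); (4, NULL, DM); (7, NULL, DM); (7, NULL, DM); (7, NULL, UI); (9, NULL, MT); (9, NULL, UI); (NULL, 16, NULL); (NULL, 26, NULL); (NULL, 27, NULL); (NULL, 33, NULL); (NULL, 34, NULL); (NULL, 39, NULL); (NULL, NULL, MT)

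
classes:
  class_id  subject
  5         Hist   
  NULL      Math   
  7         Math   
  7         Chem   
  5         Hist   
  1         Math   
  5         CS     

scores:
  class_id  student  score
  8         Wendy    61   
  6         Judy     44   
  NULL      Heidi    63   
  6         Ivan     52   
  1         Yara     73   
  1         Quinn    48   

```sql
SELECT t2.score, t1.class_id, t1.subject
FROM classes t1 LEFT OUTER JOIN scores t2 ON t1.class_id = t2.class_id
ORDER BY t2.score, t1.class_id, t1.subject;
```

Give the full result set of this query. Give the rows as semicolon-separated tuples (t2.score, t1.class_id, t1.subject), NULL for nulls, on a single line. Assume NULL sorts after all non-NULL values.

LEFT JOIN keeps every row from `classes`; unmatched rows get NULL for `scores`'s columns.
Matching on t1.class_id = t2.class_id. A NULL in a compared column never satisfies the condition.
- t1 (class_id=5) has no partner → padded with NULL.
- t1 (class_id=NULL) has no partner → padded with NULL.
- t1 (class_id=7) has no partner → padded with NULL.
- t1 (class_id=7) has no partner → padded with NULL.
- t1 (class_id=5) has no partner → padded with NULL.
- t1 (class_id=1) pairs with 2 row(s) of t2.
- t1 (class_id=5) has no partner → padded with NULL.
After projecting and ordering:
t2.score | t1.class_id | t1.subject
48 | 1 | Math
73 | 1 | Math
NULL | 5 | CS
NULL | 5 | Hist
NULL | 5 | Hist
NULL | 7 | Chem
NULL | 7 | Math
NULL | NULL | Math

(48, 1, Math); (73, 1, Math); (NULL, 5, CS); (NULL, 5, Hist); (NULL, 5, Hist); (NULL, 7, Chem); (NULL, 7, Math); (NULL, NULL, Math)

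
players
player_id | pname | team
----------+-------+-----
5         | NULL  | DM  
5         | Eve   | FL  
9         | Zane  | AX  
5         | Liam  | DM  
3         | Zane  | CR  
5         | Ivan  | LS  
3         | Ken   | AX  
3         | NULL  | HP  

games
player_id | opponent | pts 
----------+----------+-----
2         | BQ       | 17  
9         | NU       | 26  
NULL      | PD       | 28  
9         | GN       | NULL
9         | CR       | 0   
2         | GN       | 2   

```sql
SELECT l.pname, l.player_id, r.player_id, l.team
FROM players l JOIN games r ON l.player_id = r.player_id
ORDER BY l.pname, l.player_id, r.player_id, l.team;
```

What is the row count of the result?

3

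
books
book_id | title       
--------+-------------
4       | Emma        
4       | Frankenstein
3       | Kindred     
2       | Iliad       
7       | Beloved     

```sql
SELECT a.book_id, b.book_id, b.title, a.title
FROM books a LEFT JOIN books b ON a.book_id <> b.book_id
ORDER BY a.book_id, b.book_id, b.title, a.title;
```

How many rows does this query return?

18

LEFT JOIN keeps every row from `books a`; unmatched rows get NULL for `books b`'s columns.
Matching on a.book_id <> b.book_id.
- a row (book_id=4): matches 3 b row(s) → 3 output row(s).
- a row (book_id=4): matches 3 b row(s) → 3 output row(s).
- a row (book_id=3): matches 4 b row(s) → 4 output row(s).
- a row (book_id=2): matches 4 b row(s) → 4 output row(s).
- a row (book_id=7): matches 4 b row(s) → 4 output row(s).
Total: 18 rows.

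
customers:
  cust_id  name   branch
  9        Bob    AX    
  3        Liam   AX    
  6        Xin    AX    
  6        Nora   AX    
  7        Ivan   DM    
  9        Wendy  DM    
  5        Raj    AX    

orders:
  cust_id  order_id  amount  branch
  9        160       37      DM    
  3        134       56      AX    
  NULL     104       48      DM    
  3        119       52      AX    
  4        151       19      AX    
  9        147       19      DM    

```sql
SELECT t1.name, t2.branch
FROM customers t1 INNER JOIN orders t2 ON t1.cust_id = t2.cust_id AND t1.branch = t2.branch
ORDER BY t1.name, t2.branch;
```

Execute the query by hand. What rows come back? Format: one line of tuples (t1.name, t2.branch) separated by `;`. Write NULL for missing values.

(Liam, AX); (Liam, AX); (Wendy, DM); (Wendy, DM)

INNER JOIN keeps only pairs where the ON condition holds.
Matching on t1.cust_id = t2.cust_id AND t1.branch = t2.branch. A NULL in a compared column never satisfies the condition.
- cust_id=9, branch=AX: no matching t2 row, dropped.
- cust_id=3, branch=AX: 2 matching t2 row(s), so 2 row(s) emitted.
- cust_id=6, branch=AX: no matching t2 row, dropped.
- cust_id=6, branch=AX: no matching t2 row, dropped.
- cust_id=7, branch=DM: no matching t2 row, dropped.
- cust_id=9, branch=DM: 2 matching t2 row(s), so 2 row(s) emitted.
- cust_id=5, branch=AX: no matching t2 row, dropped.
After projecting and ordering:
t1.name | t2.branch
Liam | AX
Liam | AX
Wendy | DM
Wendy | DM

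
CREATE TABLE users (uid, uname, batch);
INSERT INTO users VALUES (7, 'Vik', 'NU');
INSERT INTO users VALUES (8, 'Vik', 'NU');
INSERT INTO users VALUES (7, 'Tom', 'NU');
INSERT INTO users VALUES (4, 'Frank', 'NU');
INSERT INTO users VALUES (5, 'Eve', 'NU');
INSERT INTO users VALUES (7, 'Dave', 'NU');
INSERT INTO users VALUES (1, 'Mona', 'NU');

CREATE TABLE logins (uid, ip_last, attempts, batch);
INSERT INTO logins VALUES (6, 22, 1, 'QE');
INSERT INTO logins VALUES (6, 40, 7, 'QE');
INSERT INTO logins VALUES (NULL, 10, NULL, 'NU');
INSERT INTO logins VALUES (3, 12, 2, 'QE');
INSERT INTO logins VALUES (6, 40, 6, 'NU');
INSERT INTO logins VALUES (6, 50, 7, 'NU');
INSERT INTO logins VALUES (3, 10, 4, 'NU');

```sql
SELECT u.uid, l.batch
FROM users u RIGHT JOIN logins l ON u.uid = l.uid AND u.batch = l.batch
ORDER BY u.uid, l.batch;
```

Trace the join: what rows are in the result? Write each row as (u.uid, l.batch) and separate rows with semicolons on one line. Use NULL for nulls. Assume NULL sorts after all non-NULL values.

(NULL, NU); (NULL, NU); (NULL, NU); (NULL, NU); (NULL, QE); (NULL, QE); (NULL, QE)

RIGHT JOIN keeps every row from `logins`; unmatched rows get NULL for `users`'s columns.
Matching on u.uid = l.uid AND u.batch = l.batch. A NULL in a compared column never satisfies the condition.
- u (uid=7, batch=NU) has no partner in l.
- u (uid=8, batch=NU) has no partner in l.
- u (uid=7, batch=NU) has no partner in l.
- u (uid=4, batch=NU) has no partner in l.
- u (uid=5, batch=NU) has no partner in l.
- u (uid=7, batch=NU) has no partner in l.
- u (uid=1, batch=NU) has no partner in l.
- 7 row(s) from l found no u partner → padded with NULL.
After projecting and ordering:
u.uid | l.batch
NULL | NU
NULL | NU
NULL | NU
NULL | NU
NULL | QE
NULL | QE
NULL | QE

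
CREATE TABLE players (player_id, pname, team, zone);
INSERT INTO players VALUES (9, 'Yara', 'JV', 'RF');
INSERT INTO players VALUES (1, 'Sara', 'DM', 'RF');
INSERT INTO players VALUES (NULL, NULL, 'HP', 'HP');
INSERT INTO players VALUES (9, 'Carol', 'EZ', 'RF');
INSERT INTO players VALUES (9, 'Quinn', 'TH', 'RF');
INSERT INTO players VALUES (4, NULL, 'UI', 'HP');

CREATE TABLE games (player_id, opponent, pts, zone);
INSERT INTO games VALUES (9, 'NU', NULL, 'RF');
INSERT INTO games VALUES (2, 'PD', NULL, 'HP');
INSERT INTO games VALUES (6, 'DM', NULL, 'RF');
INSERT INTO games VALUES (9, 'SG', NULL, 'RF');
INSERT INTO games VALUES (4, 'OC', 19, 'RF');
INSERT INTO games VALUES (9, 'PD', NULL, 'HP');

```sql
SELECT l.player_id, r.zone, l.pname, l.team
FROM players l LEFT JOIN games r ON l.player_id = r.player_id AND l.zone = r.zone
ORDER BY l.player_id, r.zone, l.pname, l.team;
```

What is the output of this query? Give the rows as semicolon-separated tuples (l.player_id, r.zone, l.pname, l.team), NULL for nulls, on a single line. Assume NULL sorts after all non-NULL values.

LEFT JOIN keeps every row from `players`; unmatched rows get NULL for `games`'s columns.
Matching on l.player_id = r.player_id AND l.zone = r.zone. A NULL in a compared column never satisfies the condition.
- l[0] player_id=9, zone=RF → 2 match(es) in r → 2 row(s).
- l[1] player_id=1, zone=RF → no match; kept with NULLs on the r side.
- l[2] player_id=NULL, zone=HP → no match; kept with NULLs on the r side.
- l[3] player_id=9, zone=RF → 2 match(es) in r → 2 row(s).
- l[4] player_id=9, zone=RF → 2 match(es) in r → 2 row(s).
- l[5] player_id=4, zone=HP → no match; kept with NULLs on the r side.
After projecting and ordering:
l.player_id | r.zone | l.pname | l.team
1 | NULL | Sara | DM
4 | NULL | NULL | UI
9 | RF | Carol | EZ
9 | RF | Carol | EZ
9 | RF | Quinn | TH
9 | RF | Quinn | TH
9 | RF | Yara | JV
9 | RF | Yara | JV
NULL | NULL | NULL | HP

(1, NULL, Sara, DM); (4, NULL, NULL, UI); (9, RF, Carol, EZ); (9, RF, Carol, EZ); (9, RF, Quinn, TH); (9, RF, Quinn, TH); (9, RF, Yara, JV); (9, RF, Yara, JV); (NULL, NULL, NULL, HP)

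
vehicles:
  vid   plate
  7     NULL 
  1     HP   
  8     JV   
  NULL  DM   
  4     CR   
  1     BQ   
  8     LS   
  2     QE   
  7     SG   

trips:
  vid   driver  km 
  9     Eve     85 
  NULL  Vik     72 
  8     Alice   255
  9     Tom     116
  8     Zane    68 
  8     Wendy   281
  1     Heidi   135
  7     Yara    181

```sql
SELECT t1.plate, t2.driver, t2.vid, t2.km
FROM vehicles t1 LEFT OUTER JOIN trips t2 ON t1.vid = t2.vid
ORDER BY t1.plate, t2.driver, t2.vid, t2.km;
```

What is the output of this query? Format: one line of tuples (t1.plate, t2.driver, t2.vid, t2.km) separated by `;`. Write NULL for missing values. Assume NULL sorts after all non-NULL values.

(BQ, Heidi, 1, 135); (CR, NULL, NULL, NULL); (DM, NULL, NULL, NULL); (HP, Heidi, 1, 135); (JV, Alice, 8, 255); (JV, Wendy, 8, 281); (JV, Zane, 8, 68); (LS, Alice, 8, 255); (LS, Wendy, 8, 281); (LS, Zane, 8, 68); (QE, NULL, NULL, NULL); (SG, Yara, 7, 181); (NULL, Yara, 7, 181)

LEFT JOIN keeps every row from `vehicles`; unmatched rows get NULL for `trips`'s columns.
Matching on t1.vid = t2.vid. A NULL in a compared column never satisfies the condition.
- t1[0] vid=7 → 1 match(es) in t2 → 1 row(s).
- t1[1] vid=1 → 1 match(es) in t2 → 1 row(s).
- t1[2] vid=8 → 3 match(es) in t2 → 3 row(s).
- t1[3] vid=NULL → no match; kept with NULLs on the t2 side.
- t1[4] vid=4 → no match; kept with NULLs on the t2 side.
- t1[5] vid=1 → 1 match(es) in t2 → 1 row(s).
- t1[6] vid=8 → 3 match(es) in t2 → 3 row(s).
- t1[7] vid=2 → no match; kept with NULLs on the t2 side.
- t1[8] vid=7 → 1 match(es) in t2 → 1 row(s).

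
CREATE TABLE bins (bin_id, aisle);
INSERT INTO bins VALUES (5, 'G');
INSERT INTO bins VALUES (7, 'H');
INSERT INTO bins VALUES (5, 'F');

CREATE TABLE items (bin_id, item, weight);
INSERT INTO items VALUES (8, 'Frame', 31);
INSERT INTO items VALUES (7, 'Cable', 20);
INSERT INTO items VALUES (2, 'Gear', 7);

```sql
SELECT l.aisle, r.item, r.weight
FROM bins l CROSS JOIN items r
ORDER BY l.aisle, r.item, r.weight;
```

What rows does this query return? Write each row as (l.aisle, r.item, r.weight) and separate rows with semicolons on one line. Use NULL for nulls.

(F, Cable, 20); (F, Frame, 31); (F, Gear, 7); (G, Cable, 20); (G, Frame, 31); (G, Gear, 7); (H, Cable, 20); (H, Frame, 31); (H, Gear, 7)

CROSS JOIN pairs every row of `bins` with every row of `items`: 3 × 3 = 9 rows.
After projecting and ordering:
l.aisle | r.item | r.weight
F | Cable | 20
F | Frame | 31
F | Gear | 7
G | Cable | 20
G | Frame | 31
G | Gear | 7
H | Cable | 20
H | Frame | 31
H | Gear | 7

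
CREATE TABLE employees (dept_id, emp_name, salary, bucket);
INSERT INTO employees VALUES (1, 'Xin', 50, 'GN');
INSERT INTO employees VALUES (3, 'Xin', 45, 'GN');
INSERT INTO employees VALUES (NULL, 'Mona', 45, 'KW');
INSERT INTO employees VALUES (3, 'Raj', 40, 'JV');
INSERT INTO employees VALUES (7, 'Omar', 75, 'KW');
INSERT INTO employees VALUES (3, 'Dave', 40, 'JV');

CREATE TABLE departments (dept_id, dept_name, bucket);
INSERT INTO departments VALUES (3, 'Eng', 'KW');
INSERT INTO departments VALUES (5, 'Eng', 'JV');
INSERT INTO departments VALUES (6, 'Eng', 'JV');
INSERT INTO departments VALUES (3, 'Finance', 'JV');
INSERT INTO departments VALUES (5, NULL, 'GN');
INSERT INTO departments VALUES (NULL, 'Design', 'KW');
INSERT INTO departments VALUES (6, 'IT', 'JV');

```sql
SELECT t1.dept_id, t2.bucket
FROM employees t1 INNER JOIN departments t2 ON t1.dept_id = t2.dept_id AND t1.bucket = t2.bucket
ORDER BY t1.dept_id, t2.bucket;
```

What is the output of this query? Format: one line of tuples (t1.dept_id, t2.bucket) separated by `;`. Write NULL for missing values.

INNER JOIN keeps only pairs where the ON condition holds.
Matching on t1.dept_id = t2.dept_id AND t1.bucket = t2.bucket. A NULL in a compared column never satisfies the condition.
- t1[0] dept_id=1, bucket=GN → no match; dropped.
- t1[1] dept_id=3, bucket=GN → no match; dropped.
- t1[2] dept_id=NULL, bucket=KW → no match; dropped.
- t1[3] dept_id=3, bucket=JV → 1 match(es) in t2 → 1 row(s).
- t1[4] dept_id=7, bucket=KW → no match; dropped.
- t1[5] dept_id=3, bucket=JV → 1 match(es) in t2 → 1 row(s).
After projecting and ordering:
t1.dept_id | t2.bucket
3 | JV
3 | JV

(3, JV); (3, JV)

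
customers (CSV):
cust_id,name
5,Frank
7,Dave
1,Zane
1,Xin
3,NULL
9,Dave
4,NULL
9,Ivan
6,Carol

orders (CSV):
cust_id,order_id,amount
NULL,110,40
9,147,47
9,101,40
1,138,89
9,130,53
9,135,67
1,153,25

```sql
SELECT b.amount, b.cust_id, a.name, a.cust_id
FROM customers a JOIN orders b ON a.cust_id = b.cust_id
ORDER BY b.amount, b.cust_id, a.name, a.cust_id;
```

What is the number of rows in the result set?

12

INNER JOIN keeps only pairs where the ON condition holds.
Matching on a.cust_id = b.cust_id. A NULL in a compared column never satisfies the condition.
- a row (cust_id=5): no match → dropped.
- a row (cust_id=7): no match → dropped.
- a row (cust_id=1): matches 2 b row(s) → 2 output row(s).
- a row (cust_id=1): matches 2 b row(s) → 2 output row(s).
- a row (cust_id=3): no match → dropped.
- a row (cust_id=9): matches 4 b row(s) → 4 output row(s).
- a row (cust_id=4): no match → dropped.
- a row (cust_id=9): matches 4 b row(s) → 4 output row(s).
- a row (cust_id=6): no match → dropped.
Total: 12 rows.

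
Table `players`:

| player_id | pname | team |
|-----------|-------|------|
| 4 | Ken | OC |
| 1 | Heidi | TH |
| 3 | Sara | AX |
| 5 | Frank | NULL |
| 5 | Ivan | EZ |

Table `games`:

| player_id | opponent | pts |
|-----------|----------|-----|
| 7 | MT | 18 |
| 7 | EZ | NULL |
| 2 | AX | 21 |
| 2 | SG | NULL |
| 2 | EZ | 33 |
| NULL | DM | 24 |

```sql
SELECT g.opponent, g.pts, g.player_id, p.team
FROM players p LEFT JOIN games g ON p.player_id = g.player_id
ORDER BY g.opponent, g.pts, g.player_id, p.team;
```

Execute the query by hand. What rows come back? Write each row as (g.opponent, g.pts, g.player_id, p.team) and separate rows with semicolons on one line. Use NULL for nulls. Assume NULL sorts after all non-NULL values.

(NULL, NULL, NULL, AX); (NULL, NULL, NULL, EZ); (NULL, NULL, NULL, OC); (NULL, NULL, NULL, TH); (NULL, NULL, NULL, NULL)

LEFT JOIN keeps every row from `players`; unmatched rows get NULL for `games`'s columns.
Matching on p.player_id = g.player_id. A NULL in a compared column never satisfies the condition.
Matched pairs: 0; unmatched p rows kept: 5.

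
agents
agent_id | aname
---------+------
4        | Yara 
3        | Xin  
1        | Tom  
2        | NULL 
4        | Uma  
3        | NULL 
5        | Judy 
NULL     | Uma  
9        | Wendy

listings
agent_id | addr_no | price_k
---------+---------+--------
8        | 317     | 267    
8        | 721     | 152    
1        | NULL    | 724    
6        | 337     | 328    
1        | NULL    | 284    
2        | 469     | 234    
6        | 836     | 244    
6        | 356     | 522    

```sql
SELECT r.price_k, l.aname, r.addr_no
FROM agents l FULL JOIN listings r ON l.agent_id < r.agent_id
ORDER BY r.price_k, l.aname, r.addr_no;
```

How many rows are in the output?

40

FULL OUTER JOIN keeps every row from both sides; unmatched rows get NULL for the other side's columns.
Matching on l.agent_id < r.agent_id. A NULL in a compared column never satisfies the condition.
- l[0] agent_id=4 → 5 match(es) in r → 5 row(s).
- l[1] agent_id=3 → 5 match(es) in r → 5 row(s).
- l[2] agent_id=1 → 6 match(es) in r → 6 row(s).
- l[3] agent_id=2 → 5 match(es) in r → 5 row(s).
- l[4] agent_id=4 → 5 match(es) in r → 5 row(s).
- l[5] agent_id=3 → 5 match(es) in r → 5 row(s).
- l[6] agent_id=5 → 5 match(es) in r → 5 row(s).
- l[7] agent_id=NULL → no match; kept with NULLs on the r side.
- l[8] agent_id=9 → no match; kept with NULLs on the r side.
- plus 2 unmatched r row(s), each kept with NULL l columns.
Total: 36 matched + 4 padded = 40 rows.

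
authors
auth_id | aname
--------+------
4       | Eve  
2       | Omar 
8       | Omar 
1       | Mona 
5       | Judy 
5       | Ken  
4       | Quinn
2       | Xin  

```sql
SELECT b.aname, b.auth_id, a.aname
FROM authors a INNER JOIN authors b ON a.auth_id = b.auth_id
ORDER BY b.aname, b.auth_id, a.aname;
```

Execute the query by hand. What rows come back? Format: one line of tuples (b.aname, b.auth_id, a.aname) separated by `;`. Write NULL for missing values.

INNER JOIN keeps only pairs where the ON condition holds.
Matching on a.auth_id = b.auth_id.
- a (auth_id=4) pairs with 2 row(s) of b.
- a (auth_id=2) pairs with 2 row(s) of b.
- a (auth_id=8) pairs with 1 row(s) of b.
- a (auth_id=1) pairs with 1 row(s) of b.
- a (auth_id=5) pairs with 2 row(s) of b.
- a (auth_id=5) pairs with 2 row(s) of b.
- a (auth_id=4) pairs with 2 row(s) of b.
- a (auth_id=2) pairs with 2 row(s) of b.

(Eve, 4, Eve); (Eve, 4, Quinn); (Judy, 5, Judy); (Judy, 5, Ken); (Ken, 5, Judy); (Ken, 5, Ken); (Mona, 1, Mona); (Omar, 2, Omar); (Omar, 2, Xin); (Omar, 8, Omar); (Quinn, 4, Eve); (Quinn, 4, Quinn); (Xin, 2, Omar); (Xin, 2, Xin)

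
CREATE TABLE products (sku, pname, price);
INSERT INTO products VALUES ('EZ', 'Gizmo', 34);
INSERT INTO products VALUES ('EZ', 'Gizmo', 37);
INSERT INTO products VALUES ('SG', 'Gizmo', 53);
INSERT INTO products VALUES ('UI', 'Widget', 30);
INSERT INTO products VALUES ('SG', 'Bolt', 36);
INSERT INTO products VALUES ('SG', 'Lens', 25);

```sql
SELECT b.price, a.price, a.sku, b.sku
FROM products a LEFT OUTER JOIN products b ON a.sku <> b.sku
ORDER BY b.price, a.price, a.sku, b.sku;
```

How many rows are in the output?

22

LEFT JOIN keeps every row from `products a`; unmatched rows get NULL for `products b`'s columns.
Matching on a.sku <> b.sku.
Matched pairs: 22; unmatched a rows kept: 0.
Total: 22 rows.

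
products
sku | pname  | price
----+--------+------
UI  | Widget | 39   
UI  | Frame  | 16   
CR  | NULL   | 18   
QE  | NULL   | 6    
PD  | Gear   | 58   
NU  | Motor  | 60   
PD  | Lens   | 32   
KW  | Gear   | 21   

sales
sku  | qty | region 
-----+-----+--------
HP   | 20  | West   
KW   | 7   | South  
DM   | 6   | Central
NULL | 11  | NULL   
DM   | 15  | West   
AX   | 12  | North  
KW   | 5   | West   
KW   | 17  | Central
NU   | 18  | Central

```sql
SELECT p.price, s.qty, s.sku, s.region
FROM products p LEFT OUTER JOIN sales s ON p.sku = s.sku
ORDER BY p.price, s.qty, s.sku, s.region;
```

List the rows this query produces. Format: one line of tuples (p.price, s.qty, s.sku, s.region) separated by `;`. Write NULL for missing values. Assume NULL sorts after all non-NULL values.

(6, NULL, NULL, NULL); (16, NULL, NULL, NULL); (18, NULL, NULL, NULL); (21, 5, KW, West); (21, 7, KW, South); (21, 17, KW, Central); (32, NULL, NULL, NULL); (39, NULL, NULL, NULL); (58, NULL, NULL, NULL); (60, 18, NU, Central)

LEFT JOIN keeps every row from `products`; unmatched rows get NULL for `sales`'s columns.
Matching on p.sku = s.sku. A NULL in a compared column never satisfies the condition.
- sku=UI: no s row matches, row kept with s columns NULL.
- sku=UI: no s row matches, row kept with s columns NULL.
- sku=CR: no s row matches, row kept with s columns NULL.
- sku=QE: no s row matches, row kept with s columns NULL.
- sku=PD: no s row matches, row kept with s columns NULL.
- sku=NU: 1 matching s row(s), so 1 row(s) emitted.
- sku=PD: no s row matches, row kept with s columns NULL.
- sku=KW: 3 matching s row(s), so 3 row(s) emitted.
After projecting and ordering:
p.price | s.qty | s.sku | s.region
6 | NULL | NULL | NULL
16 | NULL | NULL | NULL
18 | NULL | NULL | NULL
21 | 5 | KW | West
21 | 7 | KW | South
21 | 17 | KW | Central
32 | NULL | NULL | NULL
39 | NULL | NULL | NULL
58 | NULL | NULL | NULL
60 | 18 | NU | Central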